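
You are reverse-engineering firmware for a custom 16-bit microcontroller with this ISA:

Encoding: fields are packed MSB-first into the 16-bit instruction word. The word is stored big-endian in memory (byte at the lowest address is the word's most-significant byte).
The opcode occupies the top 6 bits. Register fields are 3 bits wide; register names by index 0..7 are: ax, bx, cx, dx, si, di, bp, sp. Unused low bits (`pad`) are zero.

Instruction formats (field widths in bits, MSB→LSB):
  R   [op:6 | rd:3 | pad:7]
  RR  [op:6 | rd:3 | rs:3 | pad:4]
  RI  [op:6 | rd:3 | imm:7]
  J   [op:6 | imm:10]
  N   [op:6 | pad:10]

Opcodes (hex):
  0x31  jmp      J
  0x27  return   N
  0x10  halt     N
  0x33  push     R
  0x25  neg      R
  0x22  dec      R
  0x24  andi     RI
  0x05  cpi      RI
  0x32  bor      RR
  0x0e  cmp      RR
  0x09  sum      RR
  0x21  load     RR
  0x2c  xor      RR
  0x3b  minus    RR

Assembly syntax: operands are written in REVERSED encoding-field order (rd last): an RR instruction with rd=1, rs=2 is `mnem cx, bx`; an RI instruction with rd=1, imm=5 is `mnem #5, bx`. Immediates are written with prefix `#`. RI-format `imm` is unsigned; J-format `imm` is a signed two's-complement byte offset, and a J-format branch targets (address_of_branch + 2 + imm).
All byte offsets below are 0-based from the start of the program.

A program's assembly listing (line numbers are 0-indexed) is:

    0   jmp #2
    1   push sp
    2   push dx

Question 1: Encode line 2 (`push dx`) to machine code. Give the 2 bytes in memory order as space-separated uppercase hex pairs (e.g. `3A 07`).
CD 80

2. push fields op=0x33:6|rd=3:3|pad=0:7 → word cd80h → cd 80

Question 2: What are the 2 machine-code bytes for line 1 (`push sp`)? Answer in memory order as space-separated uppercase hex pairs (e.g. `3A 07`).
CF 80

L1: push op=0x33:6|rd=7:3|pad=0:7 ⇒ 0xcf80 ⇒ big cf 80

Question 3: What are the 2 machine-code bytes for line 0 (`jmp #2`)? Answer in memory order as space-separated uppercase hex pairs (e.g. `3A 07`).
C4 02

L0: jmp op=0x31:6|imm=2:10 ⇒ 0xc402 ⇒ big c4 02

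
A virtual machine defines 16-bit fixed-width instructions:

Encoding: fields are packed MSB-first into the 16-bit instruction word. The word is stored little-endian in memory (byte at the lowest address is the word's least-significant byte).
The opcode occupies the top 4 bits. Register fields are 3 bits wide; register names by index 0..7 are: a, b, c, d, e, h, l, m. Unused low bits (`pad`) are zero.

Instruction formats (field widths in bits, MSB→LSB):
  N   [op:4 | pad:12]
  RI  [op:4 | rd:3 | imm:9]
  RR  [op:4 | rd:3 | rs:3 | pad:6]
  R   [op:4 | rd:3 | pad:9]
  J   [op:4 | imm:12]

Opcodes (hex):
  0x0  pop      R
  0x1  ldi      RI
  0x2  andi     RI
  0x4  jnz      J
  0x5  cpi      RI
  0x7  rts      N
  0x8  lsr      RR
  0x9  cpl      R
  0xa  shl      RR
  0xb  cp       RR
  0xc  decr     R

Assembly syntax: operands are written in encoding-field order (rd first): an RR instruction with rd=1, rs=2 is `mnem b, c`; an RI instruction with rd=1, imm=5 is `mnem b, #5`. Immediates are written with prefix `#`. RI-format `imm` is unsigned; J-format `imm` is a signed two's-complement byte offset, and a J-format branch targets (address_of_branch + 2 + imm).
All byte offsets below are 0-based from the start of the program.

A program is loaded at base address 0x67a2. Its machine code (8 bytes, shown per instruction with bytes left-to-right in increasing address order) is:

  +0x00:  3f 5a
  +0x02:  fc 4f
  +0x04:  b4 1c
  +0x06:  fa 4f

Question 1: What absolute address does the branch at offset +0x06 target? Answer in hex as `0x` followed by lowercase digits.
0x67a4

[06] fa 4f → 0x4ffa
  opcode bits[15:12]=0x4: jnz/J
  [11:0] imm=4090 (s12→-6) = #-6
  target = base 0x67a2 + off 0x06 + 2 + imm -6 = 0x67a4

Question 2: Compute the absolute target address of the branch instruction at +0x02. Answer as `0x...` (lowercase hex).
[02] fc 4f → 0x4ffc
  opcode bits[15:12]=0x4: jnz/J
  [11:0] imm=4092 (s12→-4) = #-4
  target = base 0x67a2 + off 0x02 + 2 + imm -4 = 0x67a2

0x67a2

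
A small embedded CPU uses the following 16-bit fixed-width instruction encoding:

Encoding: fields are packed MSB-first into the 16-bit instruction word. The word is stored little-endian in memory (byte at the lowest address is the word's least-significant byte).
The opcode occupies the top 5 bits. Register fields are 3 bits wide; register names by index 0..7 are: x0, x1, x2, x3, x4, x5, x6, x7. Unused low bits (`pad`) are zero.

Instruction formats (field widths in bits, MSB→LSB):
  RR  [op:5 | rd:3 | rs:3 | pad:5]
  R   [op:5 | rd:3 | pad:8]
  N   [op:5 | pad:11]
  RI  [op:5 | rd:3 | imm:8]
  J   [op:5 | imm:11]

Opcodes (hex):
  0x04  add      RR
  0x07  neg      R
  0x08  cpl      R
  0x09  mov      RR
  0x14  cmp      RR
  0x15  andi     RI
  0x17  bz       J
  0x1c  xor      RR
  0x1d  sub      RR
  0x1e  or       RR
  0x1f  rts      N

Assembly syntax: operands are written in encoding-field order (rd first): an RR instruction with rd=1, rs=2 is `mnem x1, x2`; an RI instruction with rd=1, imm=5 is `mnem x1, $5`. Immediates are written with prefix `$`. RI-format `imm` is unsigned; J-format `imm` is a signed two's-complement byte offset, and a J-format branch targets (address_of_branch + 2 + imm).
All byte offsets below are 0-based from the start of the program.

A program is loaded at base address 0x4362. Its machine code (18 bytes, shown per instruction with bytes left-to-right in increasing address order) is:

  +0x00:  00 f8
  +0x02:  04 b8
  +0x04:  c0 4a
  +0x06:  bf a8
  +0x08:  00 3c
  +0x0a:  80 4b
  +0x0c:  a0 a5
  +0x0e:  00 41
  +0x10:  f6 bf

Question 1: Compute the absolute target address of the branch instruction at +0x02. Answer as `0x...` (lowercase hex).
0x436a

@+02  little-endian(04 b8) = 0xb804
  op=0xb804>>11=0x17 ⇒ bz (J)
  imm: (w>>0)&0x7ff=0x4 → $4
  target = base 0x4362 + off 0x02 + 2 + imm 4 = 0x436a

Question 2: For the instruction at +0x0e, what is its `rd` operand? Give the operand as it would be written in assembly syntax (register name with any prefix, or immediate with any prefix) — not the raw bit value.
+0x0e: 00 41 ⇒ word 0x4100 (little)
  op=0x4100>>11=0x8 ⇒ cpl (R)
  rd@[10:8]=0x1 ⇒ x1

x1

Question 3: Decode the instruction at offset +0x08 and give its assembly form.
@+08  little-endian(00 3c) = 0x3c00
  opcode bits[15:11]=0x7: neg/R
  rd: (w>>8)&0x7=0x4 → x4

neg x4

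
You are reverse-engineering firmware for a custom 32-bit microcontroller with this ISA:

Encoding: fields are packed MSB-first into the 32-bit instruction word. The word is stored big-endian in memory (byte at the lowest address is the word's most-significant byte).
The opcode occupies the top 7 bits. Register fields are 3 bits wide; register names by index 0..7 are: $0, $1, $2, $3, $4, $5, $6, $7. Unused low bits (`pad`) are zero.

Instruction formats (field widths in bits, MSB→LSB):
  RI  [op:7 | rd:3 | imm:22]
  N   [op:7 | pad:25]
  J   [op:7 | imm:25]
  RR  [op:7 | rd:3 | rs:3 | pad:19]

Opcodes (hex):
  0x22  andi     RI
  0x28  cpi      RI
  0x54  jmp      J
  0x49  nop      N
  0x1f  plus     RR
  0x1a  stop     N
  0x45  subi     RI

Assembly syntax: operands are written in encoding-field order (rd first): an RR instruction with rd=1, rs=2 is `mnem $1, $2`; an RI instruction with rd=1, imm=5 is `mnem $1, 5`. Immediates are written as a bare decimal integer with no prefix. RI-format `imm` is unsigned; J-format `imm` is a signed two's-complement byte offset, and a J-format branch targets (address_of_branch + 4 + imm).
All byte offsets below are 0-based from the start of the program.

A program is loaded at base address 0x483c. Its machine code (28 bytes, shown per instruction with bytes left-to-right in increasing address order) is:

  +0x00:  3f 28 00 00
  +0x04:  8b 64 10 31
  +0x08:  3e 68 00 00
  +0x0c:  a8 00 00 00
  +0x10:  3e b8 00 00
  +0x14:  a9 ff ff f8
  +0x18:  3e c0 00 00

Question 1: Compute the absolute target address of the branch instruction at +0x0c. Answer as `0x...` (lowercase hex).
@+0c  big-endian(a8 00 00 00) = 0xa8000000
  op=0xa8000000>>25=0x54 ⇒ jmp (J)
  imm@[24:0]=0x0 ⇒ 0
  target = base 0x483c + off 0x0c + 4 + imm 0 = 0x484c

0x484c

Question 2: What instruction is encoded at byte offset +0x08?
@+08  big-endian(3e 68 00 00) = 0x3e680000
  opcode bits[31:25]=0x1f: plus/RR
  rd@[24:22]=0x1 ⇒ $1
  rs@[21:19]=0x5 ⇒ $5

plus $1, $5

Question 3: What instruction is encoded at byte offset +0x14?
@+14  big-endian(a9 ff ff f8) = 0xa9fffff8
  opcode bits[31:25]=0x54: jmp/J
  [24:0] imm=33554424 (s25→-8) = -8

jmp -8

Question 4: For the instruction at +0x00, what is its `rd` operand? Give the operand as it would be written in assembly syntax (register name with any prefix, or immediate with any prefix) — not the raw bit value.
[00] 3f 28 00 00 → 0x3f280000
  op=0x3f280000>>25=0x1f ⇒ plus (RR)
  [24:22] rd=4 = $4
  [21:19] rs=5 = $5

$4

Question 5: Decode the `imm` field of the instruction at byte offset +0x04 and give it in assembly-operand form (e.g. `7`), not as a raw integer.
off 0x04: read 8b 64 10 31 as big → 0x8b641031
  opcode bits[31:25]=0x45: subi/RI
  rd: (w>>22)&0x7=0x5 → $5
  imm: (w>>0)&0x3fffff=0x241031 → 2363441

2363441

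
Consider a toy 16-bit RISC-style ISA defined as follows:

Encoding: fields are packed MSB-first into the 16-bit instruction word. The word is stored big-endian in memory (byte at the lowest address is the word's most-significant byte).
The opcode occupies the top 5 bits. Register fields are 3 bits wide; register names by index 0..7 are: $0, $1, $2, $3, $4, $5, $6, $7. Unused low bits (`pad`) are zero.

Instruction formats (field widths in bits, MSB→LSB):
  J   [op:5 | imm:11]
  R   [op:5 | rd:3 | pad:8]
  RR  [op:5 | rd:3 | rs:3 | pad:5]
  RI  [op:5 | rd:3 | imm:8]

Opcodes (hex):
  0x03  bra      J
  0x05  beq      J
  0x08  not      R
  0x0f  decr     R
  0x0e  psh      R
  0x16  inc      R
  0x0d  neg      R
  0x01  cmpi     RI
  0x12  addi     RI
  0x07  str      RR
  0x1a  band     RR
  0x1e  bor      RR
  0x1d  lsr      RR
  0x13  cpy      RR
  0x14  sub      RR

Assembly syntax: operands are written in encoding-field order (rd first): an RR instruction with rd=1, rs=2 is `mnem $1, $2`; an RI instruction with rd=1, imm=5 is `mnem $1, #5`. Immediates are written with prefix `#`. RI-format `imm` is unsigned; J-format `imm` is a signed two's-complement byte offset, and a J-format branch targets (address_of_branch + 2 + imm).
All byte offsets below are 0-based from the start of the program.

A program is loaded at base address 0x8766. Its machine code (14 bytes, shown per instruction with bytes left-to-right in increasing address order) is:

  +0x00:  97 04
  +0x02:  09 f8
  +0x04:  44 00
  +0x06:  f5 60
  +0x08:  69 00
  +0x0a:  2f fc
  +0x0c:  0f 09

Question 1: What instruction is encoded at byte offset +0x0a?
beq #-4

+0x0a: 2f fc ⇒ word 0x2ffc (big)
  top 5b → 0x5 → beq [J]
  imm@[10:0]=0x7fc (s11→-4) ⇒ #-4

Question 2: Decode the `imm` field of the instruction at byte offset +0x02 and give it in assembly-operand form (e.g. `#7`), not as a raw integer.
#248

[02] 09 f8 → 0x09f8
  opcode bits[15:11]=0x1: cmpi/RI
  [10:8] rd=1 = $1
  [7:0] imm=248 = #248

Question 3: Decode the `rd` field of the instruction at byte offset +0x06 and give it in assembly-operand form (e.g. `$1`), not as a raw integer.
$5

+0x06: f5 60 ⇒ word 0xf560 (big)
  op=0xf560>>11=0x1e ⇒ bor (RR)
  rd@[10:8]=0x5 ⇒ $5
  rs@[7:5]=0x3 ⇒ $3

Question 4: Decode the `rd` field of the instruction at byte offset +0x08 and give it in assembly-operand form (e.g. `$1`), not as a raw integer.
[08] 69 00 → 0x6900
  opcode bits[15:11]=0xd: neg/R
  [10:8] rd=1 = $1

$1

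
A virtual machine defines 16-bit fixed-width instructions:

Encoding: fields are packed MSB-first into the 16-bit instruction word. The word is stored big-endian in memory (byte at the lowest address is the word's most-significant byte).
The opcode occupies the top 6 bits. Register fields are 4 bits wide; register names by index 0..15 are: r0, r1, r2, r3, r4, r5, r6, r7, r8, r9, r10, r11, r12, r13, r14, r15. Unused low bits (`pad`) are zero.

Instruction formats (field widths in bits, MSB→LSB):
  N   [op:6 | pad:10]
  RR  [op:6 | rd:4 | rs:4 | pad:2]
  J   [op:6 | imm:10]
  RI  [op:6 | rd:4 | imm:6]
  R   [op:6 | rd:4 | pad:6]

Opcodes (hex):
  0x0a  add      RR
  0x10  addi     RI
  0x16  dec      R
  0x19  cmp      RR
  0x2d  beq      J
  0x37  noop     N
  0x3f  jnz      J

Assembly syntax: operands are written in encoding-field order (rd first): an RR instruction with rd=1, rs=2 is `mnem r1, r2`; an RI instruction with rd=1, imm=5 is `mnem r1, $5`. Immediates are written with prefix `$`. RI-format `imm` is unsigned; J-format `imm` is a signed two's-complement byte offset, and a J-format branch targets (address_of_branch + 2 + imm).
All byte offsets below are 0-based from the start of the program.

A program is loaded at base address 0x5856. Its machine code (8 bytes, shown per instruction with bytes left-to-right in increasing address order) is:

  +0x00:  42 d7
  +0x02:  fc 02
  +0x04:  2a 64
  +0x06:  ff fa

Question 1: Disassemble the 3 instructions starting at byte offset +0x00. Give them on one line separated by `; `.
off 0x00: read 42 d7 as big → 0x42d7
  top 6b → 0x10 → addi [RI]
  rd: (w>>6)&0xf=0xb → r11
  imm: (w>>0)&0x3f=0x17 → $23
off 0x02: read fc 02 as big → 0xfc02
  top 6b → 0x3f → jnz [J]
  imm: (w>>0)&0x3ff=0x2 → $2
off 0x04: read 2a 64 as big → 0x2a64
  top 6b → 0xa → add [RR]
  rd: (w>>6)&0xf=0x9 → r9
  rs: (w>>2)&0xf=0x9 → r9

addi r11, $23; jnz $2; add r9, r9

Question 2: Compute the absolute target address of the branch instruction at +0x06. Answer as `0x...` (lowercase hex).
off 0x06: read ff fa as big → 0xfffa
  opcode bits[15:10]=0x3f: jnz/J
  imm@[9:0]=0x3fa (s10→-6) ⇒ $-6
  target = base 0x5856 + off 0x06 + 2 + imm -6 = 0x5858

0x5858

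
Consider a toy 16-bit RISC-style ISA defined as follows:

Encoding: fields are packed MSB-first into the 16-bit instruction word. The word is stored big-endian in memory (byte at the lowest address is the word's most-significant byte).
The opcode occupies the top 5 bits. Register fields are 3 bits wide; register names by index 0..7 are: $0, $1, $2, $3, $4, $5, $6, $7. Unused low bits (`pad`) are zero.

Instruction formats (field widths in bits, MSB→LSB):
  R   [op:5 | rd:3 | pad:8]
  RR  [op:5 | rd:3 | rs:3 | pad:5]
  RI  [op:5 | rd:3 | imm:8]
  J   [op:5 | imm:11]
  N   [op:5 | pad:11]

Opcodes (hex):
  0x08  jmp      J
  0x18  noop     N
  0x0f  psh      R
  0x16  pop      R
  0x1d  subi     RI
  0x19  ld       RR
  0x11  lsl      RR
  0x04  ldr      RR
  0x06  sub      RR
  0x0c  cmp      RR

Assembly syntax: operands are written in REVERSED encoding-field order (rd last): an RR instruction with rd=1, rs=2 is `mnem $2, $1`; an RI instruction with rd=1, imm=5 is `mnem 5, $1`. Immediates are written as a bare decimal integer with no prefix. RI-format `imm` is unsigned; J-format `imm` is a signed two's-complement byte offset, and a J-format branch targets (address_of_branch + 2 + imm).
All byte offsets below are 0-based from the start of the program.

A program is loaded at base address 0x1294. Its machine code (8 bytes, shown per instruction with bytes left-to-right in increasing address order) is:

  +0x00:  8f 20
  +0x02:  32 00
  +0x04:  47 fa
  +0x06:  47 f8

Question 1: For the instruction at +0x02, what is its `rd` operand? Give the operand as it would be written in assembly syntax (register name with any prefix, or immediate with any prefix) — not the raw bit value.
[02] 32 00 → 0x3200
  top 5b → 0x6 → sub [RR]
  rd: (w>>8)&0x7=0x2 → $2
  rs: (w>>5)&0x7=0x0 → $0

$2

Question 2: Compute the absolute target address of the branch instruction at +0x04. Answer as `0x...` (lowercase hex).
0x1294

+0x04: 47 fa ⇒ word 0x47fa (big)
  top 5b → 0x8 → jmp [J]
  [10:0] imm=2042 (s11→-6) = -6
  target = base 0x1294 + off 0x04 + 2 + imm -6 = 0x1294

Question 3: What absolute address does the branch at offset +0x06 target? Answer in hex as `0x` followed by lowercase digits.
[06] 47 f8 → 0x47f8
  opcode bits[15:11]=0x8: jmp/J
  imm: (w>>0)&0x7ff=0x7f8 (s11→-8) → -8
  target = base 0x1294 + off 0x06 + 2 + imm -8 = 0x1294

0x1294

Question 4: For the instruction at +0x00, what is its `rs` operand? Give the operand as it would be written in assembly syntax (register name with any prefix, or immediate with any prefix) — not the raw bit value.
+0x00: 8f 20 ⇒ word 0x8f20 (big)
  top 5b → 0x11 → lsl [RR]
  rd: (w>>8)&0x7=0x7 → $7
  rs: (w>>5)&0x7=0x1 → $1

$1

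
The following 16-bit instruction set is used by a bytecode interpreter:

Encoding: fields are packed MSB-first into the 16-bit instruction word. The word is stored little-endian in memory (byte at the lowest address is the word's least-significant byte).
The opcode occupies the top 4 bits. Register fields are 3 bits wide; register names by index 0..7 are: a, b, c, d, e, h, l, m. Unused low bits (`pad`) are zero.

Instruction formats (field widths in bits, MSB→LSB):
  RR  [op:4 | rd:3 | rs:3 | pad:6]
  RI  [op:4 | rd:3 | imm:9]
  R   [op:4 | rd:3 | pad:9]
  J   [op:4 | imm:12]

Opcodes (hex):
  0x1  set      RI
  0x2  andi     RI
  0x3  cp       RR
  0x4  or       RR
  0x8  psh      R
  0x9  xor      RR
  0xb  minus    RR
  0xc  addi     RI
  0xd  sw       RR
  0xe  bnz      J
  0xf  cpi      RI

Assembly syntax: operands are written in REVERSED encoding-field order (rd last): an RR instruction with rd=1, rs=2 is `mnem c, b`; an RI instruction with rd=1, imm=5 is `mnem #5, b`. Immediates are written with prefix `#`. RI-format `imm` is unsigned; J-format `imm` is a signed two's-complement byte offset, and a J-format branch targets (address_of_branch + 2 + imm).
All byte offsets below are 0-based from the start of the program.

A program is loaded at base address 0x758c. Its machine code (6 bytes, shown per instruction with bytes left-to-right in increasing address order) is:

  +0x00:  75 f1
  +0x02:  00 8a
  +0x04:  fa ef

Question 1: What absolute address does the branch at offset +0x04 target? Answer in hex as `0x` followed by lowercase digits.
0x758c

off 0x04: read fa ef as little → 0xeffa
  top 4b → 0xe → bnz [J]
  imm@[11:0]=0xffa (s12→-6) ⇒ #-6
  target = base 0x758c + off 0x04 + 2 + imm -6 = 0x758c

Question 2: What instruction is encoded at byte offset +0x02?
psh h

+0x02: 00 8a ⇒ word 0x8a00 (little)
  opcode bits[15:12]=0x8: psh/R
  rd: (w>>9)&0x7=0x5 → h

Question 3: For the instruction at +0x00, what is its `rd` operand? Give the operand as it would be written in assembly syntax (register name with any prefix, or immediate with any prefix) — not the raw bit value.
+0x00: 75 f1 ⇒ word 0xf175 (little)
  top 4b → 0xf → cpi [RI]
  [11:9] rd=0 = a
  [8:0] imm=373 = #373

a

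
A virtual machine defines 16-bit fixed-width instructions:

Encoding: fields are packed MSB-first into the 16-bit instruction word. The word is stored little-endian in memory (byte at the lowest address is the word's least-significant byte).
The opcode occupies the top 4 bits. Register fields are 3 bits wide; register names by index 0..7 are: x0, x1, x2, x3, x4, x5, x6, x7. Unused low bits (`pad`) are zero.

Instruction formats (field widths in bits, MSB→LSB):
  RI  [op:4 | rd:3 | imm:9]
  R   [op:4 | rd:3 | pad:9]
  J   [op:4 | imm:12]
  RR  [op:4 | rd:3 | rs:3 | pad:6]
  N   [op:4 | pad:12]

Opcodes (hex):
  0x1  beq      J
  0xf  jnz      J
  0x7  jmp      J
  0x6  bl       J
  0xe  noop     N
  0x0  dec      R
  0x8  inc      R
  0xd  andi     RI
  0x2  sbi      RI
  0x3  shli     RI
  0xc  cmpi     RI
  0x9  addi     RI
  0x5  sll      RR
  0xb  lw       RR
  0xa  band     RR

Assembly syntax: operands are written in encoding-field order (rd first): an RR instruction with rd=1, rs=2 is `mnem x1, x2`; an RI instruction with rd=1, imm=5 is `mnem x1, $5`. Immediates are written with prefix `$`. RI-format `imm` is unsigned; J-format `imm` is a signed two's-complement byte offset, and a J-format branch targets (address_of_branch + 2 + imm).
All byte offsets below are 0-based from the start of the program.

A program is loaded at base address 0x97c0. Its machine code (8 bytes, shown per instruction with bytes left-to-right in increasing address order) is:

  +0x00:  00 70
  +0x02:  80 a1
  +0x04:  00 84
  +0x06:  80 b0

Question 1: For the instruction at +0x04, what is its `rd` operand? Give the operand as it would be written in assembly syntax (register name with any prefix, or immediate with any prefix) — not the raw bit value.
x2

[04] 00 84 → 0x8400
  top 4b → 0x8 → inc [R]
  [11:9] rd=2 = x2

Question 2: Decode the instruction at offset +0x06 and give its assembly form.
lw x0, x2

+0x06: 80 b0 ⇒ word 0xb080 (little)
  op=0xb080>>12=0xb ⇒ lw (RR)
  [11:9] rd=0 = x0
  [8:6] rs=2 = x2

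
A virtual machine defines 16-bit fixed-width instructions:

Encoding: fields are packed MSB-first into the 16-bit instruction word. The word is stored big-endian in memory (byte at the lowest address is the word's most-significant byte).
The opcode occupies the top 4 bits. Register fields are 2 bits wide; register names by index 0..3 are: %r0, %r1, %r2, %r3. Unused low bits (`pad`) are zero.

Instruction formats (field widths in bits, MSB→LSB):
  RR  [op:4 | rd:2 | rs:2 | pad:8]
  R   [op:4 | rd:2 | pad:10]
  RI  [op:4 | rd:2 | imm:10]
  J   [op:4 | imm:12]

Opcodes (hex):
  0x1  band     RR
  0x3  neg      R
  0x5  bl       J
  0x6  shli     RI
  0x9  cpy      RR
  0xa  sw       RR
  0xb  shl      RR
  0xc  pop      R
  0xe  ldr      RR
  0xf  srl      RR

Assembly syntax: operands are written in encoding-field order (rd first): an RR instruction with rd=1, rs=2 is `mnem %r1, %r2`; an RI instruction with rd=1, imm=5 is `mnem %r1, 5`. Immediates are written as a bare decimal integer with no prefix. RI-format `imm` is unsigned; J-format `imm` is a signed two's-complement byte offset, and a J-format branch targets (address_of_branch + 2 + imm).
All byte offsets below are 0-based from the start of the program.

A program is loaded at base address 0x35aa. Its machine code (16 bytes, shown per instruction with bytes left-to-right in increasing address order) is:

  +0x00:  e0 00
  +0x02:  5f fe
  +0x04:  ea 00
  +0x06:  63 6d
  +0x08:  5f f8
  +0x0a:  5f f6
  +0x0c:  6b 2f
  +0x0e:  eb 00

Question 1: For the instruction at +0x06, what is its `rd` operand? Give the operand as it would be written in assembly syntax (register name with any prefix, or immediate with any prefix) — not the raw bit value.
%r0

@+06  big-endian(63 6d) = 0x636d
  op=0x636d>>12=0x6 ⇒ shli (RI)
  rd@[11:10]=0x0 ⇒ %r0
  imm@[9:0]=0x36d ⇒ 877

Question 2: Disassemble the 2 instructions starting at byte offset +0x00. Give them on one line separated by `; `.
+0x00: e0 00 ⇒ word 0xe000 (big)
  top 4b → 0xe → ldr [RR]
  [11:10] rd=0 = %r0
  [9:8] rs=0 = %r0
+0x02: 5f fe ⇒ word 0x5ffe (big)
  top 4b → 0x5 → bl [J]
  [11:0] imm=4094 (s12→-2) = -2

ldr %r0, %r0; bl -2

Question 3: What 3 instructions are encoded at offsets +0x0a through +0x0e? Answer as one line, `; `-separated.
bl -10; shli %r2, 815; ldr %r2, %r3

[0a] 5f f6 → 0x5ff6
  top 4b → 0x5 → bl [J]
  imm: (w>>0)&0xfff=0xff6 (s12→-10) → -10
[0c] 6b 2f → 0x6b2f
  top 4b → 0x6 → shli [RI]
  rd: (w>>10)&0x3=0x2 → %r2
  imm: (w>>0)&0x3ff=0x32f → 815
[0e] eb 00 → 0xeb00
  top 4b → 0xe → ldr [RR]
  rd: (w>>10)&0x3=0x2 → %r2
  rs: (w>>8)&0x3=0x3 → %r3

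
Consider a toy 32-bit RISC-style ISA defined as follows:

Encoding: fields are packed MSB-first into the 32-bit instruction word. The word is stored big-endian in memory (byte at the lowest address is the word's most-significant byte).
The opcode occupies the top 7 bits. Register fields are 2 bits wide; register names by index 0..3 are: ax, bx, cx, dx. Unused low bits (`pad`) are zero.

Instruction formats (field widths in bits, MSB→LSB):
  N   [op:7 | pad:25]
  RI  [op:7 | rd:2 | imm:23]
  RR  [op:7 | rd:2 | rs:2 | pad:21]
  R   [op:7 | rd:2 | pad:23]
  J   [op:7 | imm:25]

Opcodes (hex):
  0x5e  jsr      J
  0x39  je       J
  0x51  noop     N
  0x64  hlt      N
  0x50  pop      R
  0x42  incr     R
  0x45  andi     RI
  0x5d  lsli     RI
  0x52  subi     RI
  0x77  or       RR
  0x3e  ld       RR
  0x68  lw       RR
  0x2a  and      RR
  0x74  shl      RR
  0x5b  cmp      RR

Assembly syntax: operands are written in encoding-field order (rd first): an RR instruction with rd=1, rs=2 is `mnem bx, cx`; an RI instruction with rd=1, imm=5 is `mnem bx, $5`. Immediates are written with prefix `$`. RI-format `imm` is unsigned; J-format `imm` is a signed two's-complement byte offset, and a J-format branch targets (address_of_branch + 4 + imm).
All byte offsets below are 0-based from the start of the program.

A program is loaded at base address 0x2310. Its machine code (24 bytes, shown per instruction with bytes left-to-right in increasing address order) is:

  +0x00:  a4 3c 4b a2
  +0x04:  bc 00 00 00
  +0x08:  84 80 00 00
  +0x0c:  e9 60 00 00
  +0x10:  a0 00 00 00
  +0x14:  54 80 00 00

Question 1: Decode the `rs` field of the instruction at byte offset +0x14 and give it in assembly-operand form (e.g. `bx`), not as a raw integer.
ax

off 0x14: read 54 80 00 00 as big → 0x54800000
  opcode bits[31:25]=0x2a: and/RR
  rd: (w>>23)&0x3=0x1 → bx
  rs: (w>>21)&0x3=0x0 → ax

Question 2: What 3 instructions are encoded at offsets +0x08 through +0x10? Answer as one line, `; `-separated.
off 0x08: read 84 80 00 00 as big → 0x84800000
  top 7b → 0x42 → incr [R]
  rd: (w>>23)&0x3=0x1 → bx
off 0x0c: read e9 60 00 00 as big → 0xe9600000
  top 7b → 0x74 → shl [RR]
  rd: (w>>23)&0x3=0x2 → cx
  rs: (w>>21)&0x3=0x3 → dx
off 0x10: read a0 00 00 00 as big → 0xa0000000
  top 7b → 0x50 → pop [R]
  rd: (w>>23)&0x3=0x0 → ax

incr bx; shl cx, dx; pop ax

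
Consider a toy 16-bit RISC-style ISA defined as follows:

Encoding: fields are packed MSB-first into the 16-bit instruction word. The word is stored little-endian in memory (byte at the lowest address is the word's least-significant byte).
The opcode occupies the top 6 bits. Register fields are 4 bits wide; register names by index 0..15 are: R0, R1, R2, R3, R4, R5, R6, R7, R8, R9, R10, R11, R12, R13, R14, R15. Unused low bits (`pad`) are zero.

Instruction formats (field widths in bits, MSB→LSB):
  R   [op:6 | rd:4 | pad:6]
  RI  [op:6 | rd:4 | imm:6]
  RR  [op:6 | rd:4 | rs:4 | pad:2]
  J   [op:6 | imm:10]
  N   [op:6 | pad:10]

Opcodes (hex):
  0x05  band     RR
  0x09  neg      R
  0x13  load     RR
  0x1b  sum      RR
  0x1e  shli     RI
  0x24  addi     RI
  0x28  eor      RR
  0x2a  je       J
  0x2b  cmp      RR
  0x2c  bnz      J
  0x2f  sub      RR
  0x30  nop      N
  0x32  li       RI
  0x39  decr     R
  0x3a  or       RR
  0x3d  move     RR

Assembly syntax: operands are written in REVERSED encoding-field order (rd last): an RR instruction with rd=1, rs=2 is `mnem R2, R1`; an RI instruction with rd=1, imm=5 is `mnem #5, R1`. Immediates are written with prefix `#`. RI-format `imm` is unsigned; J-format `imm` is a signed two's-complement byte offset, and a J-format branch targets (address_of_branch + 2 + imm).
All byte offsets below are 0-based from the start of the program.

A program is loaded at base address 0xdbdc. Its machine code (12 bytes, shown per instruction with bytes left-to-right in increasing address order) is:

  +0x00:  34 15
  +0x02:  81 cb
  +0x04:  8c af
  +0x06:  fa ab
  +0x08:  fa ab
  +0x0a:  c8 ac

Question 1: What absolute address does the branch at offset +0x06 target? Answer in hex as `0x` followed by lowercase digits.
+0x06: fa ab ⇒ word 0xabfa (little)
  opcode bits[15:10]=0x2a: je/J
  [9:0] imm=1018 (s10→-6) = #-6
  target = base 0xdbdc + off 0x06 + 2 + imm -6 = 0xdbde

0xdbde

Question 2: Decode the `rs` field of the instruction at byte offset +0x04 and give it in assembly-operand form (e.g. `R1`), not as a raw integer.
R3

@+04  little-endian(8c af) = 0xaf8c
  opcode bits[15:10]=0x2b: cmp/RR
  rd: (w>>6)&0xf=0xe → R14
  rs: (w>>2)&0xf=0x3 → R3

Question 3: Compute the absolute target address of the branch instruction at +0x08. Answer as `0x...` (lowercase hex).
+0x08: fa ab ⇒ word 0xabfa (little)
  op=0xabfa>>10=0x2a ⇒ je (J)
  imm: (w>>0)&0x3ff=0x3fa (s10→-6) → #-6
  target = base 0xdbdc + off 0x08 + 2 + imm -6 = 0xdbe0

0xdbe0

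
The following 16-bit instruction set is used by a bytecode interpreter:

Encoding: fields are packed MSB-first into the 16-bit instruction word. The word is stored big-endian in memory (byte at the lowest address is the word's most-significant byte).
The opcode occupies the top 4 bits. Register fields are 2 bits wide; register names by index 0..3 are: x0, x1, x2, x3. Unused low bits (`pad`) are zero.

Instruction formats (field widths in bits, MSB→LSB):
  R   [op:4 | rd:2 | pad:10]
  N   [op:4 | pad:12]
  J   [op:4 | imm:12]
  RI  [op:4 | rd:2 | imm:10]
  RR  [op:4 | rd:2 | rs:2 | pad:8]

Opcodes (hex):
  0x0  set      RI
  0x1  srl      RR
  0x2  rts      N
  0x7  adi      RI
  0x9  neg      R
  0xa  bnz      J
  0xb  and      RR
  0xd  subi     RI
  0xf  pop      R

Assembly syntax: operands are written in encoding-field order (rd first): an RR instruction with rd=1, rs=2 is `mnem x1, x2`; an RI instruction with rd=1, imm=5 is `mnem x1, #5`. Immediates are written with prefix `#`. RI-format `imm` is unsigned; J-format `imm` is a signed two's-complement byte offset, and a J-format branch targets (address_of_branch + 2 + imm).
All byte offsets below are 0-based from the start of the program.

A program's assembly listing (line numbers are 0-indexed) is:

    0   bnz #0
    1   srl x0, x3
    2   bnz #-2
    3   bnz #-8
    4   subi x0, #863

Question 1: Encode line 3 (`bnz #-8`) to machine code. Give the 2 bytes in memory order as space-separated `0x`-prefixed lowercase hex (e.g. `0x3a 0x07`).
0xaf 0xf8

3. bnz fields op=0xa:4|imm=-8:12 → word aff8h → af f8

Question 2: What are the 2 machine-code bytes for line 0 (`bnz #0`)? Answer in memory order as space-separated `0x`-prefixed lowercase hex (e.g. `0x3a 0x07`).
0xa0 0x00

L0: bnz op=0xa:4|imm=0:12 ⇒ 0xa000 ⇒ big a0 00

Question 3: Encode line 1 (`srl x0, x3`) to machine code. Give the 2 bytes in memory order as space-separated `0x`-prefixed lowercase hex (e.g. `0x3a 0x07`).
1. srl fields op=0x1:4|rd=0:2|rs=3:2|pad=0:8 → word 1300h → 13 00

0x13 0x00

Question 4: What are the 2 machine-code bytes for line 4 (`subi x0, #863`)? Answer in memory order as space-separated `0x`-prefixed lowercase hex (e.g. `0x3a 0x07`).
0xd3 0x5f

L4: subi op=0xd:4|rd=0:2|imm=863:10 ⇒ 0xd35f ⇒ big d3 5f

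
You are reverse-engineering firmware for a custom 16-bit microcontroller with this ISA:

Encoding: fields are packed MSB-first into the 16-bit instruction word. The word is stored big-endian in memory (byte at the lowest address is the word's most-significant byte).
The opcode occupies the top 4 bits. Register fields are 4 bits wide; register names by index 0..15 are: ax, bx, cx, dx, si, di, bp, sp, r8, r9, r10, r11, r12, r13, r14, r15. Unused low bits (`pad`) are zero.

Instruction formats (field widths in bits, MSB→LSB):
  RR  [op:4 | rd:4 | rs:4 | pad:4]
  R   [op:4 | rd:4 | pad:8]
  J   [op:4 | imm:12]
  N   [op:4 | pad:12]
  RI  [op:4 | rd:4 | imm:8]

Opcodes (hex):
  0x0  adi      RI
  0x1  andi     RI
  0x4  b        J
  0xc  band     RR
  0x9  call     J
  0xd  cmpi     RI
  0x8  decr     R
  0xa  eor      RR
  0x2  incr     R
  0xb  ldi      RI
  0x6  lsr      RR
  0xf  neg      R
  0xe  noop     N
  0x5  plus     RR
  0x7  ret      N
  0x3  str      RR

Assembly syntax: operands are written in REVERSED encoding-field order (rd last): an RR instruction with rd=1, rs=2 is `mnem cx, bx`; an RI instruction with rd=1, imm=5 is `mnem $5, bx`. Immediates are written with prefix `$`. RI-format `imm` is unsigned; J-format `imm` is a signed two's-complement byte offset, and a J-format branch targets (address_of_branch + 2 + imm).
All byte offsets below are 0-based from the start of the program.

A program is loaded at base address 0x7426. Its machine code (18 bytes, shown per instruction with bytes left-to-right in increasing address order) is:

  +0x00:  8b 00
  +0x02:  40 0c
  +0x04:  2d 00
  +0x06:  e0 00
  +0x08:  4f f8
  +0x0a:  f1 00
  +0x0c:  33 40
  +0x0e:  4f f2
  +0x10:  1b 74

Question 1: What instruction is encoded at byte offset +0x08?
+0x08: 4f f8 ⇒ word 0x4ff8 (big)
  top 4b → 0x4 → b [J]
  [11:0] imm=4088 (s12→-8) = $-8

b $-8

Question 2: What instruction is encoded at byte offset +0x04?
incr r13

@+04  big-endian(2d 00) = 0x2d00
  top 4b → 0x2 → incr [R]
  rd: (w>>8)&0xf=0xd → r13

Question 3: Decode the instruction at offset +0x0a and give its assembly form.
neg bx

[0a] f1 00 → 0xf100
  top 4b → 0xf → neg [R]
  rd@[11:8]=0x1 ⇒ bx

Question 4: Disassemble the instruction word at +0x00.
[00] 8b 00 → 0x8b00
  opcode bits[15:12]=0x8: decr/R
  [11:8] rd=11 = r11

decr r11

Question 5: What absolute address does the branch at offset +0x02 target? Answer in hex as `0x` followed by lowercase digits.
off 0x02: read 40 0c as big → 0x400c
  top 4b → 0x4 → b [J]
  imm@[11:0]=0xc ⇒ $12
  target = base 0x7426 + off 0x02 + 2 + imm 12 = 0x7436

0x7436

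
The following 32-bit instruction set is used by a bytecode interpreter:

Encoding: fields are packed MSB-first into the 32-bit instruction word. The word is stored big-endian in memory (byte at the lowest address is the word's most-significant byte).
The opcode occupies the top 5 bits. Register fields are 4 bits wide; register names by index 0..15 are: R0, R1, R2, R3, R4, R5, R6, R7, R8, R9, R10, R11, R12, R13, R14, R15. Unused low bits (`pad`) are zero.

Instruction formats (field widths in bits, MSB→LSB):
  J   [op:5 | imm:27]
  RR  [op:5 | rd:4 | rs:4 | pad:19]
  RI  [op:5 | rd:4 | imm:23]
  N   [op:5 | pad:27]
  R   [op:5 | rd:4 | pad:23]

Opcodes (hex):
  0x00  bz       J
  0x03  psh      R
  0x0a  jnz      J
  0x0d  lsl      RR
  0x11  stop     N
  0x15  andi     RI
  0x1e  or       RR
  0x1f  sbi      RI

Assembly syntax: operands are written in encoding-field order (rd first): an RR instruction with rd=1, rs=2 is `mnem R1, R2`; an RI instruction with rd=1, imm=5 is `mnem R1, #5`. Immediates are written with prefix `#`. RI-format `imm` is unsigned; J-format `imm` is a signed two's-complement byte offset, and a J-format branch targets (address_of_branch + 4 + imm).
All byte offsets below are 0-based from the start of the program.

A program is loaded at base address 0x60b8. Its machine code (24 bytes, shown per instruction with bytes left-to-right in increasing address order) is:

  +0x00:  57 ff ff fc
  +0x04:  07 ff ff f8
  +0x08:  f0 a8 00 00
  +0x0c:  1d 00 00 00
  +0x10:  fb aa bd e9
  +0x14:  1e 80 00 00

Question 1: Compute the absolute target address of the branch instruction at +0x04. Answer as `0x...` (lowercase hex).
off 0x04: read 07 ff ff f8 as big → 0x07fffff8
  op=0x07fffff8>>27=0x0 ⇒ bz (J)
  imm@[26:0]=0x7fffff8 (s27→-8) ⇒ #-8
  target = base 0x60b8 + off 0x04 + 4 + imm -8 = 0x60b8

0x60b8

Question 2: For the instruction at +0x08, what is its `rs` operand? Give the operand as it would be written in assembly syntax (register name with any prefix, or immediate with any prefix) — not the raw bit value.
R5

off 0x08: read f0 a8 00 00 as big → 0xf0a80000
  opcode bits[31:27]=0x1e: or/RR
  [26:23] rd=1 = R1
  [22:19] rs=5 = R5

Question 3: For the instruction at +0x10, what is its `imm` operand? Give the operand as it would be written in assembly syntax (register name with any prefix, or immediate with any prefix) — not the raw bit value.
+0x10: fb aa bd e9 ⇒ word 0xfbaabde9 (big)
  opcode bits[31:27]=0x1f: sbi/RI
  rd@[26:23]=0x7 ⇒ R7
  imm@[22:0]=0x2abde9 ⇒ #2801129

#2801129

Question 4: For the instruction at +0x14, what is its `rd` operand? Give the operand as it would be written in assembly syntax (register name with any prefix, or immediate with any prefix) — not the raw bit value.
+0x14: 1e 80 00 00 ⇒ word 0x1e800000 (big)
  opcode bits[31:27]=0x3: psh/R
  rd@[26:23]=0xd ⇒ R13

R13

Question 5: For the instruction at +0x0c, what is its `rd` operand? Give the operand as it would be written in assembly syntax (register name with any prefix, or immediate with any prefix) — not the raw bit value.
@+0c  big-endian(1d 00 00 00) = 0x1d000000
  opcode bits[31:27]=0x3: psh/R
  [26:23] rd=10 = R10

R10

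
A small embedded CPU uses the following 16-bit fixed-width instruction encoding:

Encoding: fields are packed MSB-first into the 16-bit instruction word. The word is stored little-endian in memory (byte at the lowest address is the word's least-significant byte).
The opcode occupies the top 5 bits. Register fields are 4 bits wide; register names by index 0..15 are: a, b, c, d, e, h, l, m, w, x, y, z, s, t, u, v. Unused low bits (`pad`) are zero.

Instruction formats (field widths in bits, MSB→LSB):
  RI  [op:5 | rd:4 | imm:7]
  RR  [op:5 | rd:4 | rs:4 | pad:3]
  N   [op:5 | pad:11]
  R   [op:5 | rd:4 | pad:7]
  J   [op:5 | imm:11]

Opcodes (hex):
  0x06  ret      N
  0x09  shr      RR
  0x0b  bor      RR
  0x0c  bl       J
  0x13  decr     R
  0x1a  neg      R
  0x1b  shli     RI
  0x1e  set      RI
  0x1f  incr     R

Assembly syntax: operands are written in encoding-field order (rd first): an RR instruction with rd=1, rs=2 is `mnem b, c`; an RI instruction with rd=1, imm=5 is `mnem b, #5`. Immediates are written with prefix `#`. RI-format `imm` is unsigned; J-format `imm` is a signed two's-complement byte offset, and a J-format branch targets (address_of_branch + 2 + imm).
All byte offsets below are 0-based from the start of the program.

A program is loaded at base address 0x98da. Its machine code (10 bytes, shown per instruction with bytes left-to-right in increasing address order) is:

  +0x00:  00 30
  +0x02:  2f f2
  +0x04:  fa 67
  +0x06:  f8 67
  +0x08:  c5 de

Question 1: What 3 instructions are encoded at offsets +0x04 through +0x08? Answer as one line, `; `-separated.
[04] fa 67 → 0x67fa
  top 5b → 0xc → bl [J]
  [10:0] imm=2042 (s11→-6) = #-6
[06] f8 67 → 0x67f8
  top 5b → 0xc → bl [J]
  [10:0] imm=2040 (s11→-8) = #-8
[08] c5 de → 0xdec5
  top 5b → 0x1b → shli [RI]
  [10:7] rd=13 = t
  [6:0] imm=69 = #69

bl #-6; bl #-8; shli t, #69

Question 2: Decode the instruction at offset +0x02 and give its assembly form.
set e, #47

[02] 2f f2 → 0xf22f
  top 5b → 0x1e → set [RI]
  rd: (w>>7)&0xf=0x4 → e
  imm: (w>>0)&0x7f=0x2f → #47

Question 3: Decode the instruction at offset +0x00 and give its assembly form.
+0x00: 00 30 ⇒ word 0x3000 (little)
  opcode bits[15:11]=0x6: ret/N

ret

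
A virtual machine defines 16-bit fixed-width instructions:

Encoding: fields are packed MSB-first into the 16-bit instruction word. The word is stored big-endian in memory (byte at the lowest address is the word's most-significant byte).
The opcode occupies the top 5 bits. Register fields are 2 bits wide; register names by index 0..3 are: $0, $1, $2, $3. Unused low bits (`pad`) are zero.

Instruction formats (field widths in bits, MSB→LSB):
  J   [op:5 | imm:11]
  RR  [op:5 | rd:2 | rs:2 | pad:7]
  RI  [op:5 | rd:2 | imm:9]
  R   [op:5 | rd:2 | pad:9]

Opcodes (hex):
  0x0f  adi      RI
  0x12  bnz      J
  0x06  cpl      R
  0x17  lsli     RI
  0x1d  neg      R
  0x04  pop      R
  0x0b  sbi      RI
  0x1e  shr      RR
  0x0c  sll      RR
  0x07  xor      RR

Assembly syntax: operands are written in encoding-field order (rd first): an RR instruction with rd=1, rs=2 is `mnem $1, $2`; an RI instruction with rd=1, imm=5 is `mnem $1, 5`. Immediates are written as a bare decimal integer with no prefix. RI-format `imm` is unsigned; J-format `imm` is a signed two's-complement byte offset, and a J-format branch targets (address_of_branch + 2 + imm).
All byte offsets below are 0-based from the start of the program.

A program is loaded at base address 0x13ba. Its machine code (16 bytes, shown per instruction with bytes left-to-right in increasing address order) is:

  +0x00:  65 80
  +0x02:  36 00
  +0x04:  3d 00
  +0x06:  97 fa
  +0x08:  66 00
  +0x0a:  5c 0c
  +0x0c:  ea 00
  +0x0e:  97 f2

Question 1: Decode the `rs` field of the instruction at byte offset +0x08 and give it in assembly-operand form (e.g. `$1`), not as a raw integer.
@+08  big-endian(66 00) = 0x6600
  opcode bits[15:11]=0xc: sll/RR
  rd: (w>>9)&0x3=0x3 → $3
  rs: (w>>7)&0x3=0x0 → $0

$0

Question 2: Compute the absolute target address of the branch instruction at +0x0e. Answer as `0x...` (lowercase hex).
+0x0e: 97 f2 ⇒ word 0x97f2 (big)
  op=0x97f2>>11=0x12 ⇒ bnz (J)
  imm@[10:0]=0x7f2 (s11→-14) ⇒ -14
  target = base 0x13ba + off 0x0e + 2 + imm -14 = 0x13bc

0x13bc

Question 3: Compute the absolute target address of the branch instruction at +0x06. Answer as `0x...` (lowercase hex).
0x13bc

@+06  big-endian(97 fa) = 0x97fa
  opcode bits[15:11]=0x12: bnz/J
  [10:0] imm=2042 (s11→-6) = -6
  target = base 0x13ba + off 0x06 + 2 + imm -6 = 0x13bc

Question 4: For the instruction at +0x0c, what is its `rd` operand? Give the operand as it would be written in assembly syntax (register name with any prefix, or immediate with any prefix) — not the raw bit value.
$1

@+0c  big-endian(ea 00) = 0xea00
  opcode bits[15:11]=0x1d: neg/R
  [10:9] rd=1 = $1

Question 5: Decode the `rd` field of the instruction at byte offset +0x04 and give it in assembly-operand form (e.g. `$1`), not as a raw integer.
@+04  big-endian(3d 00) = 0x3d00
  op=0x3d00>>11=0x7 ⇒ xor (RR)
  rd@[10:9]=0x2 ⇒ $2
  rs@[8:7]=0x2 ⇒ $2

$2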